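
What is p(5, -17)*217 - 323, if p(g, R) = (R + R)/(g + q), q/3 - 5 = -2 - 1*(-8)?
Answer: -9826/19 ≈ -517.16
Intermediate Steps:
q = 33 (q = 15 + 3*(-2 - 1*(-8)) = 15 + 3*(-2 + 8) = 15 + 3*6 = 15 + 18 = 33)
p(g, R) = 2*R/(33 + g) (p(g, R) = (R + R)/(g + 33) = (2*R)/(33 + g) = 2*R/(33 + g))
p(5, -17)*217 - 323 = (2*(-17)/(33 + 5))*217 - 323 = (2*(-17)/38)*217 - 323 = (2*(-17)*(1/38))*217 - 323 = -17/19*217 - 323 = -3689/19 - 323 = -9826/19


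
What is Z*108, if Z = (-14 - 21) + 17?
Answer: -1944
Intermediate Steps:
Z = -18 (Z = -35 + 17 = -18)
Z*108 = -18*108 = -1944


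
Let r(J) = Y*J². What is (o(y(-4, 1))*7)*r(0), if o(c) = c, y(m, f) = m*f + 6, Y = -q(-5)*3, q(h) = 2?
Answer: 0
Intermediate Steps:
Y = -6 (Y = -1*2*3 = -2*3 = -6)
y(m, f) = 6 + f*m (y(m, f) = f*m + 6 = 6 + f*m)
r(J) = -6*J²
(o(y(-4, 1))*7)*r(0) = ((6 + 1*(-4))*7)*(-6*0²) = ((6 - 4)*7)*(-6*0) = (2*7)*0 = 14*0 = 0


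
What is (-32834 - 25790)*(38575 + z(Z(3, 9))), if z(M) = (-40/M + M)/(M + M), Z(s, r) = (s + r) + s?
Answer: -101765020544/45 ≈ -2.2614e+9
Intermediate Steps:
Z(s, r) = r + 2*s (Z(s, r) = (r + s) + s = r + 2*s)
z(M) = (M - 40/M)/(2*M) (z(M) = (M - 40/M)/((2*M)) = (M - 40/M)*(1/(2*M)) = (M - 40/M)/(2*M))
(-32834 - 25790)*(38575 + z(Z(3, 9))) = (-32834 - 25790)*(38575 + (1/2 - 20/(9 + 2*3)**2)) = -58624*(38575 + (1/2 - 20/(9 + 6)**2)) = -58624*(38575 + (1/2 - 20/15**2)) = -58624*(38575 + (1/2 - 20*1/225)) = -58624*(38575 + (1/2 - 4/45)) = -58624*(38575 + 37/90) = -58624*3471787/90 = -101765020544/45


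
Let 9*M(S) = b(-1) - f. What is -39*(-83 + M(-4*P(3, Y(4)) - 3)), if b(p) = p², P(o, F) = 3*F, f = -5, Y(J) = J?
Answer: 3211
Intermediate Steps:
M(S) = ⅔ (M(S) = ((-1)² - 1*(-5))/9 = (1 + 5)/9 = (⅑)*6 = ⅔)
-39*(-83 + M(-4*P(3, Y(4)) - 3)) = -39*(-83 + ⅔) = -39*(-247/3) = 3211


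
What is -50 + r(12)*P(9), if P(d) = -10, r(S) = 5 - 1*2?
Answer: -80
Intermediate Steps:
r(S) = 3 (r(S) = 5 - 2 = 3)
-50 + r(12)*P(9) = -50 + 3*(-10) = -50 - 30 = -80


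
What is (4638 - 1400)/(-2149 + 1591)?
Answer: -1619/279 ≈ -5.8029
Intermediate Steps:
(4638 - 1400)/(-2149 + 1591) = 3238/(-558) = 3238*(-1/558) = -1619/279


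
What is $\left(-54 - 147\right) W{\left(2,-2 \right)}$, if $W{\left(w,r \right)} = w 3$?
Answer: $-1206$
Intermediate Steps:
$W{\left(w,r \right)} = 3 w$
$\left(-54 - 147\right) W{\left(2,-2 \right)} = \left(-54 - 147\right) 3 \cdot 2 = \left(-201\right) 6 = -1206$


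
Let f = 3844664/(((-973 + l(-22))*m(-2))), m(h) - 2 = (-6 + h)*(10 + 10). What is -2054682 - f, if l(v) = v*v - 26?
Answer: -83596659502/40685 ≈ -2.0547e+6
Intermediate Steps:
l(v) = -26 + v² (l(v) = v² - 26 = -26 + v²)
m(h) = -118 + 20*h (m(h) = 2 + (-6 + h)*(10 + 10) = 2 + (-6 + h)*20 = 2 + (-120 + 20*h) = -118 + 20*h)
f = 1922332/40685 (f = 3844664/(((-973 + (-26 + (-22)²))*(-118 + 20*(-2)))) = 3844664/(((-973 + (-26 + 484))*(-118 - 40))) = 3844664/(((-973 + 458)*(-158))) = 3844664/((-515*(-158))) = 3844664/81370 = 3844664*(1/81370) = 1922332/40685 ≈ 47.249)
-2054682 - f = -2054682 - 1*1922332/40685 = -2054682 - 1922332/40685 = -83596659502/40685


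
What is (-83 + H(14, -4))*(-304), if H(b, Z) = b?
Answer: 20976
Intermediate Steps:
(-83 + H(14, -4))*(-304) = (-83 + 14)*(-304) = -69*(-304) = 20976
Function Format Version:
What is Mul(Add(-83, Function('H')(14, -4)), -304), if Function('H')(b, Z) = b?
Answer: 20976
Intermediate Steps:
Mul(Add(-83, Function('H')(14, -4)), -304) = Mul(Add(-83, 14), -304) = Mul(-69, -304) = 20976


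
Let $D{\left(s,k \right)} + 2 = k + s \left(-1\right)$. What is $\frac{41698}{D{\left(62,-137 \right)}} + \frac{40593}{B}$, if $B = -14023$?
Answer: $- \frac{592890247}{2818623} \approx -210.35$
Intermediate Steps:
$D{\left(s,k \right)} = -2 + k - s$ ($D{\left(s,k \right)} = -2 + \left(k + s \left(-1\right)\right) = -2 + \left(k - s\right) = -2 + k - s$)
$\frac{41698}{D{\left(62,-137 \right)}} + \frac{40593}{B} = \frac{41698}{-2 - 137 - 62} + \frac{40593}{-14023} = \frac{41698}{-2 - 137 - 62} + 40593 \left(- \frac{1}{14023}\right) = \frac{41698}{-201} - \frac{40593}{14023} = 41698 \left(- \frac{1}{201}\right) - \frac{40593}{14023} = - \frac{41698}{201} - \frac{40593}{14023} = - \frac{592890247}{2818623}$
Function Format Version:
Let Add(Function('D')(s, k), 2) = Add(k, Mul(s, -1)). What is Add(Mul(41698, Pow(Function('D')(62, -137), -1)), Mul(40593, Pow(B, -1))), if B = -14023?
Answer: Rational(-592890247, 2818623) ≈ -210.35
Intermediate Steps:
Function('D')(s, k) = Add(-2, k, Mul(-1, s)) (Function('D')(s, k) = Add(-2, Add(k, Mul(s, -1))) = Add(-2, Add(k, Mul(-1, s))) = Add(-2, k, Mul(-1, s)))
Add(Mul(41698, Pow(Function('D')(62, -137), -1)), Mul(40593, Pow(B, -1))) = Add(Mul(41698, Pow(Add(-2, -137, Mul(-1, 62)), -1)), Mul(40593, Pow(-14023, -1))) = Add(Mul(41698, Pow(Add(-2, -137, -62), -1)), Mul(40593, Rational(-1, 14023))) = Add(Mul(41698, Pow(-201, -1)), Rational(-40593, 14023)) = Add(Mul(41698, Rational(-1, 201)), Rational(-40593, 14023)) = Add(Rational(-41698, 201), Rational(-40593, 14023)) = Rational(-592890247, 2818623)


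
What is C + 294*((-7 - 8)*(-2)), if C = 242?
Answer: 9062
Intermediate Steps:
C + 294*((-7 - 8)*(-2)) = 242 + 294*((-7 - 8)*(-2)) = 242 + 294*(-15*(-2)) = 242 + 294*30 = 242 + 8820 = 9062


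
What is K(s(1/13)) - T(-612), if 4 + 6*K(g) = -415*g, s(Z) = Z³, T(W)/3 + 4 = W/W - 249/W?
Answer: 3173737/448188 ≈ 7.0813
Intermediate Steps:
T(W) = -9 - 747/W (T(W) = -12 + 3*(W/W - 249/W) = -12 + 3*(1 - 249/W) = -12 + (3 - 747/W) = -9 - 747/W)
K(g) = -⅔ - 415*g/6 (K(g) = -⅔ + (-415*g)/6 = -⅔ - 415*g/6)
K(s(1/13)) - T(-612) = (-⅔ - 415*(1/13)³/6) - (-9 - 747/(-612)) = (-⅔ - 415*(1/13)³/6) - (-9 - 747*(-1/612)) = (-⅔ - 415/6*1/2197) - (-9 + 83/68) = (-⅔ - 415/13182) - 1*(-529/68) = -9203/13182 + 529/68 = 3173737/448188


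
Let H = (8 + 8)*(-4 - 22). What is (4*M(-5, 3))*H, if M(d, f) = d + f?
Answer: 3328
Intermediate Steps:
H = -416 (H = 16*(-26) = -416)
(4*M(-5, 3))*H = (4*(-5 + 3))*(-416) = (4*(-2))*(-416) = -8*(-416) = 3328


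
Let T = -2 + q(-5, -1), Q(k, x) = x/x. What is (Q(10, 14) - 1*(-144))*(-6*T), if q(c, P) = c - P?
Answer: 5220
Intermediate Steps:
Q(k, x) = 1
T = -6 (T = -2 + (-5 - 1*(-1)) = -2 + (-5 + 1) = -2 - 4 = -6)
(Q(10, 14) - 1*(-144))*(-6*T) = (1 - 1*(-144))*(-6*(-6)) = (1 + 144)*36 = 145*36 = 5220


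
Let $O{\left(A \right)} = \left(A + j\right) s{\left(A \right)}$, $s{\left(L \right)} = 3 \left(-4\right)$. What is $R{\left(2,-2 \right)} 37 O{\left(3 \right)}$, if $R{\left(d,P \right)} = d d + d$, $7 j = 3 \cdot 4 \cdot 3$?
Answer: $- \frac{151848}{7} \approx -21693.0$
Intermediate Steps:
$j = \frac{36}{7}$ ($j = \frac{3 \cdot 4 \cdot 3}{7} = \frac{12 \cdot 3}{7} = \frac{1}{7} \cdot 36 = \frac{36}{7} \approx 5.1429$)
$s{\left(L \right)} = -12$
$R{\left(d,P \right)} = d + d^{2}$ ($R{\left(d,P \right)} = d^{2} + d = d + d^{2}$)
$O{\left(A \right)} = - \frac{432}{7} - 12 A$ ($O{\left(A \right)} = \left(A + \frac{36}{7}\right) \left(-12\right) = \left(\frac{36}{7} + A\right) \left(-12\right) = - \frac{432}{7} - 12 A$)
$R{\left(2,-2 \right)} 37 O{\left(3 \right)} = 2 \left(1 + 2\right) 37 \left(- \frac{432}{7} - 36\right) = 2 \cdot 3 \cdot 37 \left(- \frac{432}{7} - 36\right) = 6 \cdot 37 \left(- \frac{684}{7}\right) = 222 \left(- \frac{684}{7}\right) = - \frac{151848}{7}$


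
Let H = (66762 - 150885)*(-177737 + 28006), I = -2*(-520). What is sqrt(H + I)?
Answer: sqrt(12595821953) ≈ 1.1223e+5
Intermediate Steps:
I = 1040
H = 12595820913 (H = -84123*(-149731) = 12595820913)
sqrt(H + I) = sqrt(12595820913 + 1040) = sqrt(12595821953)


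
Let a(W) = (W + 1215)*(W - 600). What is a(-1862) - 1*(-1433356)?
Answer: 3026270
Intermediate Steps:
a(W) = (-600 + W)*(1215 + W) (a(W) = (1215 + W)*(-600 + W) = (-600 + W)*(1215 + W))
a(-1862) - 1*(-1433356) = (-729000 + (-1862)² + 615*(-1862)) - 1*(-1433356) = (-729000 + 3467044 - 1145130) + 1433356 = 1592914 + 1433356 = 3026270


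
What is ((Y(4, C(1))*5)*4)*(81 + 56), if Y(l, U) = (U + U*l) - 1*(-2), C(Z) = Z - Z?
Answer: 5480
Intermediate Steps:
C(Z) = 0
Y(l, U) = 2 + U + U*l (Y(l, U) = (U + U*l) + 2 = 2 + U + U*l)
((Y(4, C(1))*5)*4)*(81 + 56) = (((2 + 0 + 0*4)*5)*4)*(81 + 56) = (((2 + 0 + 0)*5)*4)*137 = ((2*5)*4)*137 = (10*4)*137 = 40*137 = 5480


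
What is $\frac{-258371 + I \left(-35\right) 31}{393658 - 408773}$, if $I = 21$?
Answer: $\frac{281156}{15115} \approx 18.601$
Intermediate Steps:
$\frac{-258371 + I \left(-35\right) 31}{393658 - 408773} = \frac{-258371 + 21 \left(-35\right) 31}{393658 - 408773} = \frac{-258371 - 22785}{-15115} = \left(-258371 - 22785\right) \left(- \frac{1}{15115}\right) = \left(-281156\right) \left(- \frac{1}{15115}\right) = \frac{281156}{15115}$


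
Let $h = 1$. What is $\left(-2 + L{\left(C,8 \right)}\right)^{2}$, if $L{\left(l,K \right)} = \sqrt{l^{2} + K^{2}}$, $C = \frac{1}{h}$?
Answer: $\left(2 - \sqrt{65}\right)^{2} \approx 36.751$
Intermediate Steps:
$C = 1$ ($C = 1^{-1} = 1$)
$L{\left(l,K \right)} = \sqrt{K^{2} + l^{2}}$
$\left(-2 + L{\left(C,8 \right)}\right)^{2} = \left(-2 + \sqrt{8^{2} + 1^{2}}\right)^{2} = \left(-2 + \sqrt{64 + 1}\right)^{2} = \left(-2 + \sqrt{65}\right)^{2}$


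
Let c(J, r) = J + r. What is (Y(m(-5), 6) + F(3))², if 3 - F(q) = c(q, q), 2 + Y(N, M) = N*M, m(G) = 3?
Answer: 169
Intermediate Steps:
Y(N, M) = -2 + M*N (Y(N, M) = -2 + N*M = -2 + M*N)
F(q) = 3 - 2*q (F(q) = 3 - (q + q) = 3 - 2*q)
(Y(m(-5), 6) + F(3))² = ((-2 + 6*3) + (3 - 2*3))² = ((-2 + 18) + (3 - 6))² = (16 - 3)² = 13² = 169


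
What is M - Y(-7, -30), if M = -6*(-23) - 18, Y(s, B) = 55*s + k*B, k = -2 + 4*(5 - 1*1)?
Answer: 925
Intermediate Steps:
k = 14 (k = -2 + 4*(5 - 1) = -2 + 4*4 = -2 + 16 = 14)
Y(s, B) = 14*B + 55*s (Y(s, B) = 55*s + 14*B = 14*B + 55*s)
M = 120 (M = 138 - 18 = 120)
M - Y(-7, -30) = 120 - (14*(-30) + 55*(-7)) = 120 - (-420 - 385) = 120 - 1*(-805) = 120 + 805 = 925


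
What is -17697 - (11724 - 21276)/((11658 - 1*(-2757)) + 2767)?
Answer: -152030151/8591 ≈ -17696.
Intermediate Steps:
-17697 - (11724 - 21276)/((11658 - 1*(-2757)) + 2767) = -17697 - (-9552)/((11658 + 2757) + 2767) = -17697 - (-9552)/(14415 + 2767) = -17697 - (-9552)/17182 = -17697 - 1*(-4776/8591) = -17697 + 4776/8591 = -152030151/8591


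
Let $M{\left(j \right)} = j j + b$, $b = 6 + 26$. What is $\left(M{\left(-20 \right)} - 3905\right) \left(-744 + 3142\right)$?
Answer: $-8328254$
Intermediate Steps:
$b = 32$
$M{\left(j \right)} = 32 + j^{2}$ ($M{\left(j \right)} = j j + 32 = j^{2} + 32 = 32 + j^{2}$)
$\left(M{\left(-20 \right)} - 3905\right) \left(-744 + 3142\right) = \left(\left(32 + \left(-20\right)^{2}\right) - 3905\right) \left(-744 + 3142\right) = \left(\left(32 + 400\right) - 3905\right) 2398 = \left(432 - 3905\right) 2398 = \left(-3473\right) 2398 = -8328254$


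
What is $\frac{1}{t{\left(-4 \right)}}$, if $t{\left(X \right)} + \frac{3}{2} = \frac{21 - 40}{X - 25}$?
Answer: $- \frac{58}{49} \approx -1.1837$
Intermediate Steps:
$t{\left(X \right)} = - \frac{3}{2} - \frac{19}{-25 + X}$ ($t{\left(X \right)} = - \frac{3}{2} + \frac{21 - 40}{X - 25} = - \frac{3}{2} - \frac{19}{-25 + X}$)
$\frac{1}{t{\left(-4 \right)}} = \frac{1}{\frac{1}{2} \frac{1}{-25 - 4} \left(37 - -12\right)} = \frac{1}{\frac{1}{2} \frac{1}{-29} \left(37 + 12\right)} = \frac{1}{\frac{1}{2} \left(- \frac{1}{29}\right) 49} = \frac{1}{- \frac{49}{58}} = - \frac{58}{49}$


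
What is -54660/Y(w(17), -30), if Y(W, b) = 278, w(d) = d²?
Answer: -27330/139 ≈ -196.62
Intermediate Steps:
-54660/Y(w(17), -30) = -54660/278 = -54660*1/278 = -27330/139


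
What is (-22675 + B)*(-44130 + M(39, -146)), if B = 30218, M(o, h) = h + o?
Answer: -333679691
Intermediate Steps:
(-22675 + B)*(-44130 + M(39, -146)) = (-22675 + 30218)*(-44130 + (-146 + 39)) = 7543*(-44130 - 107) = 7543*(-44237) = -333679691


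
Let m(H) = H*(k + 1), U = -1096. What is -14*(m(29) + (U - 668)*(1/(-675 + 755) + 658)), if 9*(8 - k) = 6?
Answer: 487406801/30 ≈ 1.6247e+7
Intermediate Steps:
k = 22/3 (k = 8 - ⅑*6 = 8 - ⅔ = 22/3 ≈ 7.3333)
m(H) = 25*H/3 (m(H) = H*(22/3 + 1) = H*(25/3) = 25*H/3)
-14*(m(29) + (U - 668)*(1/(-675 + 755) + 658)) = -14*((25/3)*29 + (-1096 - 668)*(1/(-675 + 755) + 658)) = -14*(725/3 - 1764*(1/80 + 658)) = -14*(725/3 - 1764*52641/80) = -14*(725/3 - 23214681/20) = -14*(-69629543/60) = 487406801/30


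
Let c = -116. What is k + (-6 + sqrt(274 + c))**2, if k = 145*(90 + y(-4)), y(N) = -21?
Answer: 10199 - 12*sqrt(158) ≈ 10048.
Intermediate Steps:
k = 10005 (k = 145*(90 - 21) = 145*69 = 10005)
k + (-6 + sqrt(274 + c))**2 = 10005 + (-6 + sqrt(274 - 116))**2 = 10005 + (-6 + sqrt(158))**2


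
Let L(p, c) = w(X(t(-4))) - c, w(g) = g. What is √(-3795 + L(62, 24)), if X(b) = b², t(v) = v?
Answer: I*√3803 ≈ 61.668*I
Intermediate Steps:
L(p, c) = 16 - c (L(p, c) = (-4)² - c = 16 - c)
√(-3795 + L(62, 24)) = √(-3795 + (16 - 1*24)) = √(-3795 + (16 - 24)) = √(-3795 - 8) = √(-3803) = I*√3803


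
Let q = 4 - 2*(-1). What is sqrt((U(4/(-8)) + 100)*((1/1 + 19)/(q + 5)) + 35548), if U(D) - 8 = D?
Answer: sqrt(4324958)/11 ≈ 189.06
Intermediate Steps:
q = 6 (q = 4 + 2 = 6)
U(D) = 8 + D
sqrt((U(4/(-8)) + 100)*((1/1 + 19)/(q + 5)) + 35548) = sqrt(((8 + 4/(-8)) + 100)*((1/1 + 19)/(6 + 5)) + 35548) = sqrt(((8 + 4*(-1/8)) + 100)*((1 + 19)/11) + 35548) = sqrt(((8 - 1/2) + 100)*(20*(1/11)) + 35548) = sqrt((15/2 + 100)*(20/11) + 35548) = sqrt((215/2)*(20/11) + 35548) = sqrt(2150/11 + 35548) = sqrt(393178/11) = sqrt(4324958)/11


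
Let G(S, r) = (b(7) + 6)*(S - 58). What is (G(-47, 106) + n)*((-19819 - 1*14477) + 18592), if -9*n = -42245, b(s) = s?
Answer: -470491840/9 ≈ -5.2277e+7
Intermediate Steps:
n = 42245/9 (n = -1/9*(-42245) = 42245/9 ≈ 4693.9)
G(S, r) = -754 + 13*S (G(S, r) = (7 + 6)*(S - 58) = 13*(-58 + S) = -754 + 13*S)
(G(-47, 106) + n)*((-19819 - 1*14477) + 18592) = ((-754 + 13*(-47)) + 42245/9)*((-19819 - 1*14477) + 18592) = ((-754 - 611) + 42245/9)*((-19819 - 14477) + 18592) = (-1365 + 42245/9)*(-34296 + 18592) = (29960/9)*(-15704) = -470491840/9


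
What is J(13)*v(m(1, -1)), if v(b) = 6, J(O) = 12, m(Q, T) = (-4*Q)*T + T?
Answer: 72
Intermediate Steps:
m(Q, T) = T - 4*Q*T (m(Q, T) = -4*Q*T + T = T - 4*Q*T)
J(13)*v(m(1, -1)) = 12*6 = 72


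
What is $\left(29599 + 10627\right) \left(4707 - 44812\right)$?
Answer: $-1613263730$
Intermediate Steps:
$\left(29599 + 10627\right) \left(4707 - 44812\right) = 40226 \left(-40105\right) = -1613263730$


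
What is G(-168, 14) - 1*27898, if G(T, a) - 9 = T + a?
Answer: -28043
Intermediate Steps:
G(T, a) = 9 + T + a (G(T, a) = 9 + (T + a) = 9 + T + a)
G(-168, 14) - 1*27898 = (9 - 168 + 14) - 1*27898 = -145 - 27898 = -28043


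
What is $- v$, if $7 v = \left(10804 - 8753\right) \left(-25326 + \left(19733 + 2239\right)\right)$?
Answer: $982722$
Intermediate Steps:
$v = -982722$ ($v = \frac{\left(10804 - 8753\right) \left(-25326 + \left(19733 + 2239\right)\right)}{7} = \frac{2051 \left(-25326 + 21972\right)}{7} = \frac{2051 \left(-3354\right)}{7} = \frac{1}{7} \left(-6879054\right) = -982722$)
$- v = \left(-1\right) \left(-982722\right) = 982722$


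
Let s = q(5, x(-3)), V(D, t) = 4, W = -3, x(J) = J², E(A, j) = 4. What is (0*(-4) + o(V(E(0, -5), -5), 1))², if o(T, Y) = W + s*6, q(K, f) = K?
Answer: 729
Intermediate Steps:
s = 5
o(T, Y) = 27 (o(T, Y) = -3 + 5*6 = -3 + 30 = 27)
(0*(-4) + o(V(E(0, -5), -5), 1))² = (0*(-4) + 27)² = (0 + 27)² = 27² = 729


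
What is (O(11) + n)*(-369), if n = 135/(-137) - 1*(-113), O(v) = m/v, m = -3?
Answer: -62137755/1507 ≈ -41233.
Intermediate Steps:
O(v) = -3/v
n = 15346/137 (n = 135*(-1/137) + 113 = -135/137 + 113 = 15346/137 ≈ 112.01)
(O(11) + n)*(-369) = (-3/11 + 15346/137)*(-369) = (168395/1507)*(-369) = -62137755/1507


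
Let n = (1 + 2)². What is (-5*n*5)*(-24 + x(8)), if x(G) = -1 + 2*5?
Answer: 3375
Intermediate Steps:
n = 9 (n = 3² = 9)
x(G) = 9 (x(G) = -1 + 10 = 9)
(-5*n*5)*(-24 + x(8)) = (-5*9*5)*(-24 + 9) = -45*5*(-15) = -225*(-15) = 3375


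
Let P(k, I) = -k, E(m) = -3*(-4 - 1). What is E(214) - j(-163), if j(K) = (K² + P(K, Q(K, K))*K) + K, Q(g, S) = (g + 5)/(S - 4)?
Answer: 178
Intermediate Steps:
E(m) = 15 (E(m) = -3*(-5) = 15)
Q(g, S) = (5 + g)/(-4 + S)
j(K) = K (j(K) = (K² + (-K)*K) + K = (K² - K²) + K = 0 + K = K)
E(214) - j(-163) = 15 - 1*(-163) = 15 + 163 = 178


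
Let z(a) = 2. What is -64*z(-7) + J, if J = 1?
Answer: -127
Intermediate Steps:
-64*z(-7) + J = -64*2 + 1 = -128 + 1 = -127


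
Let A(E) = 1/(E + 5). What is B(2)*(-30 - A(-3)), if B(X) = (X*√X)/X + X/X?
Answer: -61/2 - 61*√2/2 ≈ -73.634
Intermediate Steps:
A(E) = 1/(5 + E)
B(X) = 1 + √X (B(X) = X^(3/2)/X + 1 = √X + 1 = 1 + √X)
B(2)*(-30 - A(-3)) = (1 + √2)*(-30 - 1/(5 - 3)) = (1 + √2)*(-30 - 1/2) = (1 + √2)*(-30 - 1*½) = (1 + √2)*(-30 - ½) = (1 + √2)*(-61/2) = -61/2 - 61*√2/2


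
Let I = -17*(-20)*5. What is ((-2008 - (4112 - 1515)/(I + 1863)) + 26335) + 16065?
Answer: 20559157/509 ≈ 40391.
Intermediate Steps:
I = 1700 (I = 340*5 = 1700)
((-2008 - (4112 - 1515)/(I + 1863)) + 26335) + 16065 = ((-2008 - (4112 - 1515)/(1700 + 1863)) + 26335) + 16065 = ((-2008 - 2597/3563) + 26335) + 16065 = ((-2008 - 1*371/509) + 26335) + 16065 = ((-2008 - 371/509) + 26335) + 16065 = (-1022443/509 + 26335) + 16065 = 12382072/509 + 16065 = 20559157/509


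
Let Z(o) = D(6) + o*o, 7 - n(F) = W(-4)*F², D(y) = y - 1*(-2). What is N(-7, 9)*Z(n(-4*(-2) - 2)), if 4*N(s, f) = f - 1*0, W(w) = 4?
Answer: 168993/4 ≈ 42248.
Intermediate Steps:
D(y) = 2 + y (D(y) = y + 2 = 2 + y)
n(F) = 7 - 4*F²
N(s, f) = f/4 (N(s, f) = (f - 1*0)/4 = (f + 0)/4 = f/4)
Z(o) = 8 + o² (Z(o) = (2 + 6) + o*o = 8 + o²)
N(-7, 9)*Z(n(-4*(-2) - 2)) = ((¼)*9)*(8 + (7 - 4*(-4*(-2) - 2)²)²) = 9*(8 + (7 - 4*(8 - 2)²)²)/4 = 9*(8 + (7 - 4*6²)²)/4 = 9*(8 + (7 - 4*36)²)/4 = 9*(8 + (7 - 144)²)/4 = 9*(8 + (-137)²)/4 = 9*(8 + 18769)/4 = (9/4)*18777 = 168993/4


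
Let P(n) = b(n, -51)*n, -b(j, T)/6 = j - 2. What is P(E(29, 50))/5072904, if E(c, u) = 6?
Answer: -2/70457 ≈ -2.8386e-5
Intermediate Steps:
b(j, T) = 12 - 6*j (b(j, T) = -6*(j - 2) = -6*(-2 + j) = 12 - 6*j)
P(n) = n*(12 - 6*n) (P(n) = (12 - 6*n)*n = n*(12 - 6*n))
P(E(29, 50))/5072904 = (6*6*(2 - 1*6))/5072904 = (6*6*(2 - 6))*(1/5072904) = (6*6*(-4))*(1/5072904) = -144*1/5072904 = -2/70457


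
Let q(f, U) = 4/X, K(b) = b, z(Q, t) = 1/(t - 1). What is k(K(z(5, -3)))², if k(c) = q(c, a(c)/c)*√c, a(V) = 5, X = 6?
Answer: -⅑ ≈ -0.11111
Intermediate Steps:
z(Q, t) = 1/(-1 + t)
q(f, U) = ⅔ (q(f, U) = 4/6 = 4*(⅙) = ⅔)
k(c) = 2*√c/3
k(K(z(5, -3)))² = (2*√(1/(-1 - 3))/3)² = (2*√(1/(-4))/3)² = (2*√(-¼)/3)² = (2*(I/2)/3)² = (I/3)² = -⅑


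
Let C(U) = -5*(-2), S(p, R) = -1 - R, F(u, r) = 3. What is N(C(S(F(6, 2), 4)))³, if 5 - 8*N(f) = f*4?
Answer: -42875/512 ≈ -83.740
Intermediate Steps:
C(U) = 10
N(f) = 5/8 - f/2 (N(f) = 5/8 - f*4/8 = 5/8 - f/2)
N(C(S(F(6, 2), 4)))³ = (5/8 - ½*10)³ = (5/8 - 5)³ = (-35/8)³ = -42875/512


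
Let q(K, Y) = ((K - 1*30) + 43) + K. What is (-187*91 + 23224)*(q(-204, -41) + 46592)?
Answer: 286744779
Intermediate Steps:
q(K, Y) = 13 + 2*K (q(K, Y) = ((K - 30) + 43) + K = ((-30 + K) + 43) + K = (13 + K) + K = 13 + 2*K)
(-187*91 + 23224)*(q(-204, -41) + 46592) = (-187*91 + 23224)*((13 + 2*(-204)) + 46592) = (-17017 + 23224)*((13 - 408) + 46592) = 6207*(-395 + 46592) = 6207*46197 = 286744779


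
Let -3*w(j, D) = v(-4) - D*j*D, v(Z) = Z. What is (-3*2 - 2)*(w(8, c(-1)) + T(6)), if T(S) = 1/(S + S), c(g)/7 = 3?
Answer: -28258/3 ≈ -9419.3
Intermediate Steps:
c(g) = 21 (c(g) = 7*3 = 21)
w(j, D) = 4/3 + j*D**2/3 (w(j, D) = -(-4 - D*j*D)/3 = -(-4 - j*D**2)/3 = 4/3 + j*D**2/3)
T(S) = 1/(2*S)
(-3*2 - 2)*(w(8, c(-1)) + T(6)) = (-3*2 - 2)*((4/3 + (1/3)*8*21**2) + (1/2)/6) = (-6 - 2)*((4/3 + (1/3)*8*441) + (1/2)*(1/6)) = -8*((4/3 + 1176) + 1/12) = -8*(3532/3 + 1/12) = -8*14129/12 = -28258/3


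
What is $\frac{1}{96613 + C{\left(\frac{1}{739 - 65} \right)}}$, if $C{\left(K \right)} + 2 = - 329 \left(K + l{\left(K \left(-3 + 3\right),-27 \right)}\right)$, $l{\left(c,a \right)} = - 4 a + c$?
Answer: $\frac{674}{41166917} \approx 1.6372 \cdot 10^{-5}$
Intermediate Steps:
$l{\left(c,a \right)} = c - 4 a$
$C{\left(K \right)} = -35534 - 329 K$ ($C{\left(K \right)} = -2 - 329 \left(K + \left(K \left(-3 + 3\right) - -108\right)\right) = -2 - 329 \left(K + \left(K 0 + 108\right)\right) = -2 - 329 \left(K + \left(0 + 108\right)\right) = -2 - 329 \left(K + 108\right) = -2 - 329 \left(108 + K\right) = -2 - \left(35532 + 329 K\right) = -35534 - 329 K$)
$\frac{1}{96613 + C{\left(\frac{1}{739 - 65} \right)}} = \frac{1}{96613 - \left(35534 + \frac{329}{739 - 65}\right)} = \frac{1}{96613 - \left(35534 + \frac{329}{674}\right)} = \frac{1}{96613 - \frac{23950245}{674}} = \frac{1}{\frac{41166917}{674}} = \frac{674}{41166917}$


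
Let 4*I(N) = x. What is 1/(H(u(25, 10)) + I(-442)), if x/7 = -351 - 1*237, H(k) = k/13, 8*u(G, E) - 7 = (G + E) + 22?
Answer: -13/13369 ≈ -0.00097240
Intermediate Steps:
u(G, E) = 29/8 + E/8 + G/8 (u(G, E) = 7/8 + ((G + E) + 22)/8 = 7/8 + ((E + G) + 22)/8 = 7/8 + (22 + E + G)/8 = 7/8 + (11/4 + E/8 + G/8) = 29/8 + E/8 + G/8)
H(k) = k/13 (H(k) = k*(1/13) = k/13)
x = -4116 (x = 7*(-351 - 1*237) = 7*(-351 - 237) = 7*(-588) = -4116)
I(N) = -1029 (I(N) = (1/4)*(-4116) = -1029)
1/(H(u(25, 10)) + I(-442)) = 1/((29/8 + (1/8)*10 + (1/8)*25)/13 - 1029) = 1/((29/8 + 5/4 + 25/8)/13 - 1029) = 1/((1/13)*8 - 1029) = 1/(8/13 - 1029) = 1/(-13369/13) = -13/13369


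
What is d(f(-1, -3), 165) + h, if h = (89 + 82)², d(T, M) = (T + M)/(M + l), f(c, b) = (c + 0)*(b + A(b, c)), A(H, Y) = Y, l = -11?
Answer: 4503283/154 ≈ 29242.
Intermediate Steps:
f(c, b) = c*(b + c) (f(c, b) = (c + 0)*(b + c) = c*(b + c))
d(T, M) = (M + T)/(-11 + M) (d(T, M) = (T + M)/(M - 11) = (M + T)/(-11 + M))
h = 29241 (h = 171² = 29241)
d(f(-1, -3), 165) + h = (165 - (-3 - 1))/(-11 + 165) + 29241 = (165 - 1*(-4))/154 + 29241 = (165 + 4)/154 + 29241 = (1/154)*169 + 29241 = 169/154 + 29241 = 4503283/154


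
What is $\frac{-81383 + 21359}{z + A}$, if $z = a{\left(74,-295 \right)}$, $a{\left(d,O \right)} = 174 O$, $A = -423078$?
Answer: $\frac{2501}{19767} \approx 0.12652$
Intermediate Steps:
$z = -51330$ ($z = 174 \left(-295\right) = -51330$)
$\frac{-81383 + 21359}{z + A} = \frac{-81383 + 21359}{-51330 - 423078} = - \frac{60024}{-474408} = \left(-60024\right) \left(- \frac{1}{474408}\right) = \frac{2501}{19767}$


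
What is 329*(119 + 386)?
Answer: 166145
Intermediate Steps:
329*(119 + 386) = 329*505 = 166145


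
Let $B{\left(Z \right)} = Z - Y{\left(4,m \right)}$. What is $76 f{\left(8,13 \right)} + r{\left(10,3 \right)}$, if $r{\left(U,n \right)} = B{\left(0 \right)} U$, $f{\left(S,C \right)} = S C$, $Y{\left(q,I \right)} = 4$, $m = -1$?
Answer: $7864$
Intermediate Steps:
$B{\left(Z \right)} = -4 + Z$ ($B{\left(Z \right)} = Z - 4 = -4 + Z$)
$f{\left(S,C \right)} = C S$
$r{\left(U,n \right)} = - 4 U$ ($r{\left(U,n \right)} = \left(-4 + 0\right) U = - 4 U$)
$76 f{\left(8,13 \right)} + r{\left(10,3 \right)} = 76 \cdot 13 \cdot 8 - 40 = 76 \cdot 104 - 40 = 7904 - 40 = 7864$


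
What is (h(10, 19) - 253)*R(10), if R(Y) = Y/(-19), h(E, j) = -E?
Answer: 2630/19 ≈ 138.42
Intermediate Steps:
R(Y) = -Y/19 (R(Y) = Y*(-1/19) = -Y/19)
(h(10, 19) - 253)*R(10) = (-1*10 - 253)*(-1/19*10) = (-10 - 253)*(-10/19) = -263*(-10/19) = 2630/19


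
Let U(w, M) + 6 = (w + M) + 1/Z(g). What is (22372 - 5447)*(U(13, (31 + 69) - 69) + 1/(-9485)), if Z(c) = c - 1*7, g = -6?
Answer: 15828571420/24661 ≈ 6.4185e+5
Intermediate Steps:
Z(c) = -7 + c (Z(c) = c - 7 = -7 + c)
U(w, M) = -79/13 + M + w (U(w, M) = -6 + ((w + M) + 1/(-7 - 6)) = -6 + ((M + w) + 1/(-13)) = -6 + ((M + w) - 1/13) = -6 + (-1/13 + M + w) = -79/13 + M + w)
(22372 - 5447)*(U(13, (31 + 69) - 69) + 1/(-9485)) = (22372 - 5447)*((-79/13 + ((31 + 69) - 69) + 13) + 1/(-9485)) = 16925*((-79/13 + (100 - 69) + 13) - 1/9485) = 16925*((-79/13 + 31 + 13) - 1/9485) = 16925*(493/13 - 1/9485) = 16925*(4676092/123305) = 15828571420/24661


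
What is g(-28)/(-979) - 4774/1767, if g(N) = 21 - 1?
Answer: -151906/55803 ≈ -2.7222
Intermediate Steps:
g(N) = 20
g(-28)/(-979) - 4774/1767 = 20/(-979) - 4774/1767 = 20*(-1/979) - 4774*1/1767 = -20/979 - 154/57 = -151906/55803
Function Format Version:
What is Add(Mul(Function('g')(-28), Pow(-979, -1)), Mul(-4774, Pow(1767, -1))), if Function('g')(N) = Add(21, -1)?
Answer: Rational(-151906, 55803) ≈ -2.7222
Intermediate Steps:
Function('g')(N) = 20
Add(Mul(Function('g')(-28), Pow(-979, -1)), Mul(-4774, Pow(1767, -1))) = Add(Mul(20, Pow(-979, -1)), Mul(-4774, Pow(1767, -1))) = Add(Mul(20, Rational(-1, 979)), Mul(-4774, Rational(1, 1767))) = Add(Rational(-20, 979), Rational(-154, 57)) = Rational(-151906, 55803)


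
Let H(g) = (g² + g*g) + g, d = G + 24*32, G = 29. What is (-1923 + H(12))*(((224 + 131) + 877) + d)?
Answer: -3293067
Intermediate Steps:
d = 797 (d = 29 + 24*32 = 29 + 768 = 797)
H(g) = g + 2*g² (H(g) = (g² + g²) + g = 2*g² + g = g + 2*g²)
(-1923 + H(12))*(((224 + 131) + 877) + d) = (-1923 + 12*(1 + 2*12))*(((224 + 131) + 877) + 797) = (-1923 + 12*(1 + 24))*((355 + 877) + 797) = (-1923 + 12*25)*(1232 + 797) = (-1923 + 300)*2029 = -1623*2029 = -3293067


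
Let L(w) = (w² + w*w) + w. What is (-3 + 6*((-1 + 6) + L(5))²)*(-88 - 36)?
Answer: -2678028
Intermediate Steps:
L(w) = w + 2*w² (L(w) = (w² + w²) + w = 2*w² + w = w + 2*w²)
(-3 + 6*((-1 + 6) + L(5))²)*(-88 - 36) = (-3 + 6*((-1 + 6) + 5*(1 + 2*5))²)*(-88 - 36) = (-3 + 6*(5 + 5*(1 + 10))²)*(-124) = (-3 + 6*(5 + 5*11)²)*(-124) = (-3 + 6*(5 + 55)²)*(-124) = (-3 + 6*60²)*(-124) = (-3 + 6*3600)*(-124) = (-3 + 21600)*(-124) = 21597*(-124) = -2678028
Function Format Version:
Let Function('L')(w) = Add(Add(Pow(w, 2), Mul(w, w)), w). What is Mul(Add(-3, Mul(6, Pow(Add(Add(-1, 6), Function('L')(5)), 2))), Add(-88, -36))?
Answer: -2678028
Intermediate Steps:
Function('L')(w) = Add(w, Mul(2, Pow(w, 2))) (Function('L')(w) = Add(Add(Pow(w, 2), Pow(w, 2)), w) = Add(Mul(2, Pow(w, 2)), w) = Add(w, Mul(2, Pow(w, 2))))
Mul(Add(-3, Mul(6, Pow(Add(Add(-1, 6), Function('L')(5)), 2))), Add(-88, -36)) = Mul(Add(-3, Mul(6, Pow(Add(Add(-1, 6), Mul(5, Add(1, Mul(2, 5)))), 2))), Add(-88, -36)) = Mul(Add(-3, Mul(6, Pow(Add(5, Mul(5, Add(1, 10))), 2))), -124) = Mul(Add(-3, Mul(6, Pow(Add(5, Mul(5, 11)), 2))), -124) = Mul(Add(-3, Mul(6, Pow(Add(5, 55), 2))), -124) = Mul(Add(-3, Mul(6, Pow(60, 2))), -124) = Mul(Add(-3, Mul(6, 3600)), -124) = Mul(Add(-3, 21600), -124) = Mul(21597, -124) = -2678028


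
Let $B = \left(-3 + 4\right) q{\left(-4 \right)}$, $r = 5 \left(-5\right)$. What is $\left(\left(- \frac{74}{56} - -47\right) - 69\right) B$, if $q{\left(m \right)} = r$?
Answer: $\frac{16325}{28} \approx 583.04$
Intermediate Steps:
$r = -25$
$q{\left(m \right)} = -25$
$B = -25$ ($B = \left(-3 + 4\right) \left(-25\right) = 1 \left(-25\right) = -25$)
$\left(\left(- \frac{74}{56} - -47\right) - 69\right) B = \left(\left(- \frac{74}{56} - -47\right) - 69\right) \left(-25\right) = \left(\left(\left(-74\right) \frac{1}{56} + 47\right) - 69\right) \left(-25\right) = \left(\left(- \frac{37}{28} + 47\right) - 69\right) \left(-25\right) = \left(\frac{1279}{28} - 69\right) \left(-25\right) = \left(- \frac{653}{28}\right) \left(-25\right) = \frac{16325}{28}$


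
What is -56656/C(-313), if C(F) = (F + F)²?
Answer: -14164/97969 ≈ -0.14458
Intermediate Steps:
C(F) = 4*F² (C(F) = (2*F)² = 4*F²)
-56656/C(-313) = -56656/(4*(-313)²) = -56656/(4*97969) = -56656/391876 = -56656*1/391876 = -14164/97969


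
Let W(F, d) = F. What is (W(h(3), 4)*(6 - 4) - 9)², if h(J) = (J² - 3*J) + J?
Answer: 9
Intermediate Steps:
h(J) = J² - 2*J
(W(h(3), 4)*(6 - 4) - 9)² = ((3*(-2 + 3))*(6 - 4) - 9)² = ((3*1)*2 - 9)² = (3*2 - 9)² = (6 - 9)² = (-3)² = 9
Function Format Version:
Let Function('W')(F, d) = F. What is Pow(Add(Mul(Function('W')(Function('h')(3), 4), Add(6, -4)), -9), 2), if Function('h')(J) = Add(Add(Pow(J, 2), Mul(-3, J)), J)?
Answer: 9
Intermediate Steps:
Function('h')(J) = Add(Pow(J, 2), Mul(-2, J))
Pow(Add(Mul(Function('W')(Function('h')(3), 4), Add(6, -4)), -9), 2) = Pow(Add(Mul(Mul(3, Add(-2, 3)), Add(6, -4)), -9), 2) = Pow(Add(Mul(Mul(3, 1), 2), -9), 2) = Pow(Add(Mul(3, 2), -9), 2) = Pow(Add(6, -9), 2) = Pow(-3, 2) = 9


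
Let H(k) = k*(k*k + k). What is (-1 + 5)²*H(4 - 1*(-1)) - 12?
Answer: 2388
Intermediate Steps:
H(k) = k*(k + k²) (H(k) = k*(k² + k) = k*(k + k²))
(-1 + 5)²*H(4 - 1*(-1)) - 12 = (-1 + 5)²*((4 - 1*(-1))²*(1 + (4 - 1*(-1)))) - 12 = 4²*((4 + 1)²*(1 + (4 + 1))) - 12 = 16*(5²*(1 + 5)) - 12 = 16*(25*6) - 12 = 16*150 - 12 = 2400 - 12 = 2388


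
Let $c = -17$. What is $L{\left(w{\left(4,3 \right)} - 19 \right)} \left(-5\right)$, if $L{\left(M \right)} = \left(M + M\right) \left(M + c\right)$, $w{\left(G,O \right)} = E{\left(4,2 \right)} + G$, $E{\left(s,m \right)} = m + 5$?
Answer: $-2000$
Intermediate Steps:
$E{\left(s,m \right)} = 5 + m$
$w{\left(G,O \right)} = 7 + G$ ($w{\left(G,O \right)} = \left(5 + 2\right) + G = 7 + G$)
$L{\left(M \right)} = 2 M \left(-17 + M\right)$ ($L{\left(M \right)} = \left(M + M\right) \left(M - 17\right) = 2 M \left(-17 + M\right)$)
$L{\left(w{\left(4,3 \right)} - 19 \right)} \left(-5\right) = 2 \left(\left(7 + 4\right) - 19\right) \left(-17 + \left(\left(7 + 4\right) - 19\right)\right) \left(-5\right) = 2 \left(11 - 19\right) \left(-17 + \left(11 - 19\right)\right) \left(-5\right) = 2 \left(-8\right) \left(-17 - 8\right) \left(-5\right) = 2 \left(-8\right) \left(-25\right) \left(-5\right) = 400 \left(-5\right) = -2000$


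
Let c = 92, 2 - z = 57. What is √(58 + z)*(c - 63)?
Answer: 29*√3 ≈ 50.229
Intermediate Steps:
z = -55 (z = 2 - 1*57 = 2 - 57 = -55)
√(58 + z)*(c - 63) = √(58 - 55)*(92 - 63) = √3*29 = 29*√3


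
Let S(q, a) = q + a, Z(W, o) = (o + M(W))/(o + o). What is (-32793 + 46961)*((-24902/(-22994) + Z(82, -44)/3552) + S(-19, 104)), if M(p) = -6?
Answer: 24903141235553/20418672 ≈ 1.2196e+6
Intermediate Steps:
Z(W, o) = (-6 + o)/(2*o) (Z(W, o) = (o - 6)/(o + o) = (-6 + o)/((2*o)) = (-6 + o)*(1/(2*o)) = (-6 + o)/(2*o))
S(q, a) = a + q
(-32793 + 46961)*((-24902/(-22994) + Z(82, -44)/3552) + S(-19, 104)) = (-32793 + 46961)*((-24902/(-22994) + ((½)*(-6 - 44)/(-44))/3552) + (104 - 19)) = 14168*((-24902*(-1/22994) + ((½)*(-1/44)*(-50))*(1/3552)) + 85) = 14168*((12451/11497 + (25/44)*(1/3552)) + 85) = 14168*((12451/11497 + 25/156288) + 85) = 14168*(1946229313/1796843136 + 85) = 14168*(154677895873/1796843136) = 24903141235553/20418672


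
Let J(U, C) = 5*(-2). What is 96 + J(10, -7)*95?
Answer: -854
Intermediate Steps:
J(U, C) = -10
96 + J(10, -7)*95 = 96 - 10*95 = 96 - 950 = -854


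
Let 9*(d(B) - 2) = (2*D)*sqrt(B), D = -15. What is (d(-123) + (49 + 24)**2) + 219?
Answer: 5550 - 10*I*sqrt(123)/3 ≈ 5550.0 - 36.968*I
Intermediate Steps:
d(B) = 2 - 10*sqrt(B)/3 (d(B) = 2 + ((2*(-15))*sqrt(B))/9 = 2 + (-30*sqrt(B))/9 = 2 - 10*sqrt(B)/3)
(d(-123) + (49 + 24)**2) + 219 = ((2 - 10*I*sqrt(123)/3) + (49 + 24)**2) + 219 = ((2 - 10*I*sqrt(123)/3) + 73**2) + 219 = ((2 - 10*I*sqrt(123)/3) + 5329) + 219 = (5331 - 10*I*sqrt(123)/3) + 219 = 5550 - 10*I*sqrt(123)/3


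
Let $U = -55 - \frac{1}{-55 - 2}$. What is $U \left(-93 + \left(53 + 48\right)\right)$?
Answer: $- \frac{25072}{57} \approx -439.86$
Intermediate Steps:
$U = - \frac{3134}{57}$ ($U = -55 - \frac{1}{-57} = -55 - - \frac{1}{57} = -55 + \frac{1}{57} = - \frac{3134}{57} \approx -54.982$)
$U \left(-93 + \left(53 + 48\right)\right) = - \frac{3134 \left(-93 + \left(53 + 48\right)\right)}{57} = - \frac{3134 \left(-93 + 101\right)}{57} = \left(- \frac{3134}{57}\right) 8 = - \frac{25072}{57}$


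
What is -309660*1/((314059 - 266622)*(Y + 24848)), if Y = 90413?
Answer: -23820/420587389 ≈ -5.6635e-5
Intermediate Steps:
-309660*1/((314059 - 266622)*(Y + 24848)) = -309660*1/((90413 + 24848)*(314059 - 266622)) = -309660/(47437*115261) = -309660/5467636057 = -309660*1/5467636057 = -23820/420587389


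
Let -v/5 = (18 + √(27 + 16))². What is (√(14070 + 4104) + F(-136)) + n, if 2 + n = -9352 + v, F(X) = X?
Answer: -11325 + √18174 - 180*√43 ≈ -12371.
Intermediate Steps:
v = -5*(18 + √43)² (v = -5*(18 + √(27 + 16))² = -5*(18 + √43)² ≈ -3015.3)
n = -11189 - 180*√43 (n = -2 + (-9352 + (-1835 - 180*√43)) = -2 + (-11187 - 180*√43) = -11189 - 180*√43 ≈ -12369.)
(√(14070 + 4104) + F(-136)) + n = (√(14070 + 4104) - 136) + (-11189 - 180*√43) = (√18174 - 136) + (-11189 - 180*√43) = (-136 + √18174) + (-11189 - 180*√43) = -11325 + √18174 - 180*√43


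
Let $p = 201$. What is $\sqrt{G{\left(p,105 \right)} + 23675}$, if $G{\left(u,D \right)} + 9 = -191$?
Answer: $5 \sqrt{939} \approx 153.22$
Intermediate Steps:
$G{\left(u,D \right)} = -200$ ($G{\left(u,D \right)} = -9 - 191 = -200$)
$\sqrt{G{\left(p,105 \right)} + 23675} = \sqrt{-200 + 23675} = \sqrt{23475} = 5 \sqrt{939}$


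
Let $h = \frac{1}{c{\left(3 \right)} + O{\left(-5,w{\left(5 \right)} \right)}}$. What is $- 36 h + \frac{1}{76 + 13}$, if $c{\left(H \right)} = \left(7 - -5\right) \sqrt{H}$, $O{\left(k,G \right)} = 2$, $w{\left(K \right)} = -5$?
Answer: $\frac{1709}{9523} - \frac{108 \sqrt{3}}{107} \approx -1.5688$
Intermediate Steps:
$c{\left(H \right)} = 12 \sqrt{H}$ ($c{\left(H \right)} = \left(7 + 5\right) \sqrt{H} = 12 \sqrt{H}$)
$h = \frac{1}{2 + 12 \sqrt{3}}$ ($h = \frac{1}{12 \sqrt{3} + 2} = \frac{1}{2 + 12 \sqrt{3}} \approx 0.043889$)
$- 36 h + \frac{1}{76 + 13} = - 36 \left(- \frac{1}{214} + \frac{3 \sqrt{3}}{107}\right) + \frac{1}{76 + 13} = \left(\frac{18}{107} - \frac{108 \sqrt{3}}{107}\right) + \frac{1}{89} = \frac{1709}{9523} - \frac{108 \sqrt{3}}{107}$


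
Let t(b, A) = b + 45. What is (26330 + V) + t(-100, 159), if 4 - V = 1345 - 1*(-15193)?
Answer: 9741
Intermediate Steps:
t(b, A) = 45 + b
V = -16534 (V = 4 - (1345 - 1*(-15193)) = 4 - (1345 + 15193) = 4 - 1*16538 = 4 - 16538 = -16534)
(26330 + V) + t(-100, 159) = (26330 - 16534) + (45 - 100) = 9796 - 55 = 9741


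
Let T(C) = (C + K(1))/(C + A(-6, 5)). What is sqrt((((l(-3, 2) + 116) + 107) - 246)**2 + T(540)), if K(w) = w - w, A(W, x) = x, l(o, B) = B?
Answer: 3*sqrt(583477)/109 ≈ 21.024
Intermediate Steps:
K(w) = 0
T(C) = C/(5 + C) (T(C) = (C + 0)/(C + 5) = C/(5 + C))
sqrt((((l(-3, 2) + 116) + 107) - 246)**2 + T(540)) = sqrt((((2 + 116) + 107) - 246)**2 + 540/(5 + 540)) = sqrt(((118 + 107) - 246)**2 + 540/545) = sqrt((225 - 246)**2 + 540*(1/545)) = sqrt((-21)**2 + 108/109) = sqrt(441 + 108/109) = sqrt(48177/109) = 3*sqrt(583477)/109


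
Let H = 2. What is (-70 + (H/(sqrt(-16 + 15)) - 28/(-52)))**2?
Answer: 814733/169 + 3612*I/13 ≈ 4820.9 + 277.85*I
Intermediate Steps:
(-70 + (H/(sqrt(-16 + 15)) - 28/(-52)))**2 = (-70 + (2/(sqrt(-16 + 15)) - 28/(-52)))**2 = (-70 + (2/(sqrt(-1)) - 28*(-1/52)))**2 = (-70 + (2/I + 7/13))**2 = (-70 + (2*(-I) + 7/13))**2 = (-70 + (-2*I + 7/13))**2 = (-70 + (7/13 - 2*I))**2 = (-903/13 - 2*I)**2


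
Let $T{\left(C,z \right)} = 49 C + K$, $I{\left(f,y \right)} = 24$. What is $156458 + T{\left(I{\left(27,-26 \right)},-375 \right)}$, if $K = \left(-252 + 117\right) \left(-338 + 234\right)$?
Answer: $171674$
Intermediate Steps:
$K = 14040$ ($K = \left(-135\right) \left(-104\right) = 14040$)
$T{\left(C,z \right)} = 14040 + 49 C$ ($T{\left(C,z \right)} = 49 C + 14040 = 14040 + 49 C$)
$156458 + T{\left(I{\left(27,-26 \right)},-375 \right)} = 156458 + \left(14040 + 49 \cdot 24\right) = 156458 + \left(14040 + 1176\right) = 156458 + 15216 = 171674$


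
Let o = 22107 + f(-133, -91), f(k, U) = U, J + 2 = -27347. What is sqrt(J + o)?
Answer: I*sqrt(5333) ≈ 73.027*I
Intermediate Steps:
J = -27349 (J = -2 - 27347 = -27349)
o = 22016 (o = 22107 - 91 = 22016)
sqrt(J + o) = sqrt(-27349 + 22016) = sqrt(-5333) = I*sqrt(5333)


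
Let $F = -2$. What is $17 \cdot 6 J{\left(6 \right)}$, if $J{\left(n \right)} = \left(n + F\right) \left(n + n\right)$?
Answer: $4896$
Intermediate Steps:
$J{\left(n \right)} = 2 n \left(-2 + n\right)$ ($J{\left(n \right)} = \left(n - 2\right) \left(n + n\right) = \left(-2 + n\right) 2 n = 2 n \left(-2 + n\right)$)
$17 \cdot 6 J{\left(6 \right)} = 17 \cdot 6 \cdot 2 \cdot 6 \left(-2 + 6\right) = 102 \cdot 2 \cdot 6 \cdot 4 = 102 \cdot 48 = 4896$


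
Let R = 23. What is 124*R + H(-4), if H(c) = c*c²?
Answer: 2788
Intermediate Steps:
H(c) = c³
124*R + H(-4) = 124*23 + (-4)³ = 2852 - 64 = 2788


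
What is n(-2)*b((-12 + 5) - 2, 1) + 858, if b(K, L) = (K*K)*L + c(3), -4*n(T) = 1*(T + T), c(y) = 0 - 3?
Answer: 936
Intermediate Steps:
c(y) = -3
n(T) = -T/2 (n(T) = -(T + T)/4 = -2*T/4 = -T/2)
b(K, L) = -3 + L*K**2 (b(K, L) = (K*K)*L - 3 = K**2*L - 3 = L*K**2 - 3 = -3 + L*K**2)
n(-2)*b((-12 + 5) - 2, 1) + 858 = (-1/2*(-2))*(-3 + 1*((-12 + 5) - 2)**2) + 858 = 1*(-3 + 1*(-7 - 2)**2) + 858 = 1*(-3 + 1*(-9)**2) + 858 = 1*(-3 + 1*81) + 858 = 1*(-3 + 81) + 858 = 1*78 + 858 = 78 + 858 = 936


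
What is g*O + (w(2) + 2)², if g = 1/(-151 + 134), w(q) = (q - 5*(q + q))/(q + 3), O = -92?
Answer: 3388/425 ≈ 7.9718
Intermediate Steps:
w(q) = -9*q/(3 + q) (w(q) = (q - 10*q)/(3 + q) = (-9*q)/(3 + q) = -9*q/(3 + q))
g = -1/17 (g = 1/(-17) = -1/17 ≈ -0.058824)
g*O + (w(2) + 2)² = -1/17*(-92) + (-9*2/(3 + 2) + 2)² = 92/17 + (-9*2/5 + 2)² = 92/17 + (-9*2*⅕ + 2)² = 92/17 + (-18/5 + 2)² = 92/17 + (-8/5)² = 92/17 + 64/25 = 3388/425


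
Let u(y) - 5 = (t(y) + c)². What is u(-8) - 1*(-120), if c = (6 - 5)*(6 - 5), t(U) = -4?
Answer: 134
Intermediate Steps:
c = 1 (c = 1*1 = 1)
u(y) = 14 (u(y) = 5 + (-4 + 1)² = 5 + (-3)² = 5 + 9 = 14)
u(-8) - 1*(-120) = 14 - 1*(-120) = 14 + 120 = 134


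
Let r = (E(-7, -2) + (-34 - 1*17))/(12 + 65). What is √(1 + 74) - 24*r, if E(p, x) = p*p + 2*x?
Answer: 144/77 + 5*√3 ≈ 10.530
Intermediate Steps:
E(p, x) = p² + 2*x
r = -6/77 (r = (((-7)² + 2*(-2)) + (-34 - 1*17))/(12 + 65) = ((49 - 4) + (-34 - 17))/77 = (45 - 51)*(1/77) = -6*1/77 = -6/77 ≈ -0.077922)
√(1 + 74) - 24*r = √(1 + 74) - 24*(-6/77) = √75 + 144/77 = 5*√3 + 144/77 = 144/77 + 5*√3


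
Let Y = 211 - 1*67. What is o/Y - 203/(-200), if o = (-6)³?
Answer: -97/200 ≈ -0.48500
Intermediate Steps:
Y = 144 (Y = 211 - 67 = 144)
o = -216
o/Y - 203/(-200) = -216/144 - 203/(-200) = -216*1/144 - 203*(-1/200) = -3/2 + 203/200 = -97/200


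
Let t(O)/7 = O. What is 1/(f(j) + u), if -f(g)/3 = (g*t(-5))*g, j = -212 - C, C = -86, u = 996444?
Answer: 1/2663424 ≈ 3.7546e-7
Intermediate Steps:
t(O) = 7*O
j = -126 (j = -212 - 1*(-86) = -212 + 86 = -126)
f(g) = 105*g² (f(g) = -3*g*(7*(-5))*g = -3*g*(-35)*g = -3*(-35*g)*g = -(-105)*g² = 105*g²)
1/(f(j) + u) = 1/(105*(-126)² + 996444) = 1/(105*15876 + 996444) = 1/(1666980 + 996444) = 1/2663424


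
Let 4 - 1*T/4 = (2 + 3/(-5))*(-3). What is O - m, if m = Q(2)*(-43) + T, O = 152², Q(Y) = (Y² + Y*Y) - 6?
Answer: 115786/5 ≈ 23157.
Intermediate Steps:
Q(Y) = -6 + 2*Y² (Q(Y) = (Y² + Y²) - 6 = 2*Y² - 6 = -6 + 2*Y²)
O = 23104
T = 164/5 (T = 16 - 4*(2 + 3/(-5))*(-3) = 16 - 4*(2 + 3*(-⅕))*(-3) = 16 - 4*(2 - ⅗)*(-3) = 16 - 28*(-3)/5 = 16 - 4*(-21/5) = 16 + 84/5 = 164/5 ≈ 32.800)
m = -266/5 (m = (-6 + 2*2²)*(-43) + 164/5 = (-6 + 2*4)*(-43) + 164/5 = (-6 + 8)*(-43) + 164/5 = 2*(-43) + 164/5 = -86 + 164/5 = -266/5 ≈ -53.200)
O - m = 23104 - 1*(-266/5) = 23104 + 266/5 = 115786/5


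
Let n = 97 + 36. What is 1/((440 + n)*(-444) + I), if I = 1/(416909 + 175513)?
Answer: -592422/150719265863 ≈ -3.9306e-6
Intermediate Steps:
n = 133
I = 1/592422 ≈ 1.6880e-6
1/((440 + n)*(-444) + I) = 1/((440 + 133)*(-444) + 1/592422) = 1/(573*(-444) + 1/592422) = 1/(-254412 + 1/592422) = 1/(-150719265863/592422) = -592422/150719265863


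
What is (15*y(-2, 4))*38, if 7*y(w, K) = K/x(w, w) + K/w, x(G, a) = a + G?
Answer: -1710/7 ≈ -244.29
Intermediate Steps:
x(G, a) = G + a
y(w, K) = 3*K/(14*w) (y(w, K) = (K/(w + w) + K/w)/7 = (K/((2*w)) + K/w)/7 = (K*(1/(2*w)) + K/w)/7 = (K/(2*w) + K/w)/7 = (3*K/(2*w))/7 = 3*K/(14*w))
(15*y(-2, 4))*38 = (15*((3/14)*4/(-2)))*38 = (15*((3/14)*4*(-1/2)))*38 = (15*(-3/7))*38 = -45/7*38 = -1710/7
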